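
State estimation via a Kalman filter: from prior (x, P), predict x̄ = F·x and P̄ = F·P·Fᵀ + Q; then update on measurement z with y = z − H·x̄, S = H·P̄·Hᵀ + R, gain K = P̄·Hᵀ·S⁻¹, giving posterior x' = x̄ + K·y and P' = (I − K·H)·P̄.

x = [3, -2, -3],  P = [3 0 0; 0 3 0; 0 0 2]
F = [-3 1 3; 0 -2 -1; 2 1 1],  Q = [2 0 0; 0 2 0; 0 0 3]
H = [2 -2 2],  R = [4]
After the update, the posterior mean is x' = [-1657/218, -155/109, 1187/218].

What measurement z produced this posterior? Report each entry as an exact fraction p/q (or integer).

x̄ = F·x = [-20, 7, 1]
P̄ = F·P·Fᵀ + Q = [50 -12 -9; -12 16 -8; -9 -8 20]
S = H·P̄·Hᵀ + R = [436]
K = P̄·Hᵀ·S⁻¹ = [53/218; -18/109; 19/218]
x' − x̄ = [2703/218, -918/109, 969/218] = K·y
y = (KᵀK)⁻¹·Kᵀ·(x' − x̄) = [51]
z = y + H·x̄ = [51] + [-52] = [-1]

z = [-1]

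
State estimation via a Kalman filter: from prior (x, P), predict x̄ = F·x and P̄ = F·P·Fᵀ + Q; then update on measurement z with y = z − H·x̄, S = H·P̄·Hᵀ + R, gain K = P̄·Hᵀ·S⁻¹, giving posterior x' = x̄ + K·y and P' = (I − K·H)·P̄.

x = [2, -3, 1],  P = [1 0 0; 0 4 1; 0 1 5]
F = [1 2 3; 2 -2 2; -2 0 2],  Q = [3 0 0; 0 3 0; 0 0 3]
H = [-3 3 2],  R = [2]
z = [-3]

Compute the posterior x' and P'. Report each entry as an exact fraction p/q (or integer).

x̄ = F·x = [-1, 12, -2]
P̄ = F·P·Fᵀ + Q = [77 14 32; 14 35 12; 32 12 27]
y = z − H·x̄ = [-38]
S = H·P̄·Hᵀ + R = [626]
K = P̄·Hᵀ·S⁻¹ = [-125/626; 87/626; -3/313]
x' = x̄ + K·y = [2062/313, 2103/313, -512/313]
P' = (I − K·H)·P̄ = [32577/626 19639/626 9641/313; 19639/626 14341/626 4017/313; 9641/313 4017/313 8433/313]

x' = [2062/313, 2103/313, -512/313]
P' = [32577/626 19639/626 9641/313; 19639/626 14341/626 4017/313; 9641/313 4017/313 8433/313]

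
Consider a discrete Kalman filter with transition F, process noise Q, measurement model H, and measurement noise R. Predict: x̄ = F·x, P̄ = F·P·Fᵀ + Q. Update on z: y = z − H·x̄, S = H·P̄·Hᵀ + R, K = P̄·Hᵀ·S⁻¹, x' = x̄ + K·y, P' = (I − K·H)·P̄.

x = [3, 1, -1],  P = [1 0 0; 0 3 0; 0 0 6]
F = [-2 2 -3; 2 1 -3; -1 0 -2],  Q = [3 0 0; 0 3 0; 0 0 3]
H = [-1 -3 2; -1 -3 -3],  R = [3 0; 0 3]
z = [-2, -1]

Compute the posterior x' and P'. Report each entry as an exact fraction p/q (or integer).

x' = [-128079/23039, 170320/69117, -23953/69117]
P' = [285297/23039 -93366/23039 2022/23039; -93366/23039 34496/23039 -1514/23039; 2022/23039 -1514/23039 5348/23039]

x̄ = F·x = [-1, 10, -1]
P̄ = F·P·Fᵀ + Q = [73 56 38; 56 64 34; 38 34 28]
y = z − H·x̄ = [29, 25]
S = H·P̄·Hᵀ + R = [540 957; 957 2080]
K = P̄·Hᵀ·S⁻¹ = [-385/23039 -3755/23039; -13150/69117 -1860/23039; 13216/69117 -4508/23039]
x' = x̄ + K·y = [-128079/23039, 170320/69117, -23953/69117]
P' = (I − K·H)·P̄ = [285297/23039 -93366/23039 2022/23039; -93366/23039 34496/23039 -1514/23039; 2022/23039 -1514/23039 5348/23039]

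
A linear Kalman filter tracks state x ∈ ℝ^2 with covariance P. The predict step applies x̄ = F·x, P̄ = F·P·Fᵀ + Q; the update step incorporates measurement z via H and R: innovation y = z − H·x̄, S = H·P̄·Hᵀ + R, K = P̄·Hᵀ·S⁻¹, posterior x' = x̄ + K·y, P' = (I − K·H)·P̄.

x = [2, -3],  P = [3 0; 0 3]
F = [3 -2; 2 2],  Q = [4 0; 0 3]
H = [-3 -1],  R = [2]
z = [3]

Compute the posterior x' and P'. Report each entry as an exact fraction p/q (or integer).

x' = [429/452, -2569/452]
P' = [1211/452 -3363/452; -3363/452 10179/452]

x̄ = F·x = [12, -2]
P̄ = F·P·Fᵀ + Q = [43 6; 6 27]
y = z − H·x̄ = [37]
S = H·P̄·Hᵀ + R = [452]
K = P̄·Hᵀ·S⁻¹ = [-135/452; -45/452]
x' = x̄ + K·y = [429/452, -2569/452]
P' = (I − K·H)·P̄ = [1211/452 -3363/452; -3363/452 10179/452]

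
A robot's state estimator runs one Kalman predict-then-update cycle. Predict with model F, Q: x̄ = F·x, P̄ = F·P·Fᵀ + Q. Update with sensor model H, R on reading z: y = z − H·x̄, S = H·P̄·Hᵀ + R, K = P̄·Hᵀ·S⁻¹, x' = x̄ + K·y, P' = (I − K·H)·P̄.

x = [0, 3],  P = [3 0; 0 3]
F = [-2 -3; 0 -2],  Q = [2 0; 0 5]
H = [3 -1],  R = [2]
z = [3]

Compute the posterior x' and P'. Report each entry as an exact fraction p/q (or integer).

x̄ = F·x = [-9, -6]
P̄ = F·P·Fᵀ + Q = [41 18; 18 17]
y = z − H·x̄ = [24]
S = H·P̄·Hᵀ + R = [280]
K = P̄·Hᵀ·S⁻¹ = [3/8; 37/280]
x' = x̄ + K·y = [0, -99/35]
P' = (I − K·H)·P̄ = [13/8 33/8; 33/8 3391/280]

x' = [0, -99/35]
P' = [13/8 33/8; 33/8 3391/280]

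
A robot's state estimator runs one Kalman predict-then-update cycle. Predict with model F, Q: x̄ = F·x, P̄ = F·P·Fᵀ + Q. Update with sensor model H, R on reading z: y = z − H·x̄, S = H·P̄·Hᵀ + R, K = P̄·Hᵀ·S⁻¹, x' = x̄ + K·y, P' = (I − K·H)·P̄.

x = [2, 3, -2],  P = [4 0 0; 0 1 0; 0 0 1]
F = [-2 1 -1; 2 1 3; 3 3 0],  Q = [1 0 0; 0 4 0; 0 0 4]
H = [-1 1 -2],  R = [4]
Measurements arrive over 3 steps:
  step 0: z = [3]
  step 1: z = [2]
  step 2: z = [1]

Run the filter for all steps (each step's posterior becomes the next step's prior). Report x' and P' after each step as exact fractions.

step 0: x̄ = F·x = [1, 1, 15]
step 0: P̄ = F·P·Fᵀ + Q = [19 -18 -21; -18 30 27; -21 27 49]
step 0: y = z − H·x̄ = [33]
step 0: S = H·P̄·Hᵀ + R = [93]
step 0: K = P̄·Hᵀ·S⁻¹ = [5/93; -2/31; -50/93]
step 0: x' = x̄ + K·y = [86/31, -35/31, -85/31]
step 0: P' = (I − K·H)·P̄ = [1742/93 -548/31 -1703/93; -548/31 918/31 737/31; -1703/93 737/31 2057/93]
step 1: x̄ = F·x = [-122/31, -118/31, 153/31]
step 1: P̄ = F·P·Fᵀ + Q = [7214/93 7661/93 406/31; 7661/93 14861/93 2830/31; 406/31 2830/31 3748/31]
step 1: y = z − H·x̄ = [364/31]
step 1: S = H·P̄·Hᵀ + R = [7671/31]
step 1: K = P̄·Hᵀ·S⁻¹ = [-221/2557; -3260/7671; -5072/7671]
step 1: x' = x̄ + K·y = [-12658/2557, -67478/7671, -21695/7671]
step 1: P' = (I − K·H)·P̄ = [580859/7671 562187/7671 -2670/2557; 562187/7671 882967/7671 166910/7671; -2670/2557 166910/7671 97604/7671]
step 2: x̄ = F·x = [10055/2557, -208511/7671, -105452/2557]
step 2: P̄ = F·P·Fᵀ + Q = [697070/7671 -445127/2557 -999838/2557; -445127/2557 7269611/7671 4207946/2557; -999838/2557 4207946/2557 7774828/2557]
step 2: y = z − H·x̄ = [-386365/7671]
step 2: S = H·P̄·Hᵀ + R = [41472655/7671]
step 2: K = P̄·Hᵀ·S⁻¹ = [3966577/41472655; -16642684/41472655; -31025616/41472655]
step 2: x' = x̄ + K·y = [-3145694/3554799, -24776291/3554799, -4219644/1184933]
step 2: P' = (I − K·H)·P̄ = [5152761253/124417965 4158268309/124417965 -173681978/41472655; 4158268309/124417965 9585896857/124417965 937890126/41472655; -173681978/41472655 937890126/41472655 617837284/41472655]

step 0: x' = [86/31, -35/31, -85/31], P' = [1742/93 -548/31 -1703/93; -548/31 918/31 737/31; -1703/93 737/31 2057/93]
step 1: x' = [-12658/2557, -67478/7671, -21695/7671], P' = [580859/7671 562187/7671 -2670/2557; 562187/7671 882967/7671 166910/7671; -2670/2557 166910/7671 97604/7671]
step 2: x' = [-3145694/3554799, -24776291/3554799, -4219644/1184933], P' = [5152761253/124417965 4158268309/124417965 -173681978/41472655; 4158268309/124417965 9585896857/124417965 937890126/41472655; -173681978/41472655 937890126/41472655 617837284/41472655]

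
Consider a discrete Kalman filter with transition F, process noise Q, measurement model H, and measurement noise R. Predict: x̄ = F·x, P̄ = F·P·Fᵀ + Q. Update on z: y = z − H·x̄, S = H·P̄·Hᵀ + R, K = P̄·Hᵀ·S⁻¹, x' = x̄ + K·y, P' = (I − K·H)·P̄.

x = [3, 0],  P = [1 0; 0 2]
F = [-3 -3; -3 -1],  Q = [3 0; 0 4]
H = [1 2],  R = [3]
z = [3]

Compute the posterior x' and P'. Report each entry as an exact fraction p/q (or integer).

x' = [47/17, -3/17]
P' = [110/17 -45/17; -45/17 30/17]

x̄ = F·x = [-9, -9]
P̄ = F·P·Fᵀ + Q = [30 15; 15 15]
y = z − H·x̄ = [30]
S = H·P̄·Hᵀ + R = [153]
K = P̄·Hᵀ·S⁻¹ = [20/51; 5/17]
x' = x̄ + K·y = [47/17, -3/17]
P' = (I − K·H)·P̄ = [110/17 -45/17; -45/17 30/17]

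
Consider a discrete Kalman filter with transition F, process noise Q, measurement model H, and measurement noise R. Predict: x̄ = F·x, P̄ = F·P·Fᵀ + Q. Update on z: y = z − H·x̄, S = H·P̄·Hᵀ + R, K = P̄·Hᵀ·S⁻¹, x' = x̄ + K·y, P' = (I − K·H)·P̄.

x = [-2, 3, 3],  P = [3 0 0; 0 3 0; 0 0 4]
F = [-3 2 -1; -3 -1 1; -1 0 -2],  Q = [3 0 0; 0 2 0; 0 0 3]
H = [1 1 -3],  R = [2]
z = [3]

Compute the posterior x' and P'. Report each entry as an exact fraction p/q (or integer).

x̄ = F·x = [9, 6, -4]
P̄ = F·P·Fᵀ + Q = [46 17 17; 17 36 1; 17 1 22]
y = z − H·x̄ = [-24]
S = H·P̄·Hᵀ + R = [208]
K = P̄·Hᵀ·S⁻¹ = [3/52; 25/104; -3/13]
x' = x̄ + K·y = [99/13, 3/13, 20/13]
P' = (I − K·H)·P̄ = [589/13 367/26 257/13; 367/26 1247/52 163/13; 257/13 163/13 142/13]

x' = [99/13, 3/13, 20/13]
P' = [589/13 367/26 257/13; 367/26 1247/52 163/13; 257/13 163/13 142/13]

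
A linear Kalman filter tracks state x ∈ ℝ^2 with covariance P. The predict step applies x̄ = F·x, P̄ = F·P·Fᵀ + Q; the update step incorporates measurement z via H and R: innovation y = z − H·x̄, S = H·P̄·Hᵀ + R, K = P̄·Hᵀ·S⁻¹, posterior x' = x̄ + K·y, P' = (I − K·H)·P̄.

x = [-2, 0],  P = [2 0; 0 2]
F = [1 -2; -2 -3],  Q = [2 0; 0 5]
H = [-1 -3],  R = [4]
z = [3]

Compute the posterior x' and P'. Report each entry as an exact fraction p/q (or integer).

x' = [-1154/343, 59/343]
P' = [2820/343 -892/343; -892/343 432/343]

x̄ = F·x = [-2, 4]
P̄ = F·P·Fᵀ + Q = [12 8; 8 31]
y = z − H·x̄ = [13]
S = H·P̄·Hᵀ + R = [343]
K = P̄·Hᵀ·S⁻¹ = [-36/343; -101/343]
x' = x̄ + K·y = [-1154/343, 59/343]
P' = (I − K·H)·P̄ = [2820/343 -892/343; -892/343 432/343]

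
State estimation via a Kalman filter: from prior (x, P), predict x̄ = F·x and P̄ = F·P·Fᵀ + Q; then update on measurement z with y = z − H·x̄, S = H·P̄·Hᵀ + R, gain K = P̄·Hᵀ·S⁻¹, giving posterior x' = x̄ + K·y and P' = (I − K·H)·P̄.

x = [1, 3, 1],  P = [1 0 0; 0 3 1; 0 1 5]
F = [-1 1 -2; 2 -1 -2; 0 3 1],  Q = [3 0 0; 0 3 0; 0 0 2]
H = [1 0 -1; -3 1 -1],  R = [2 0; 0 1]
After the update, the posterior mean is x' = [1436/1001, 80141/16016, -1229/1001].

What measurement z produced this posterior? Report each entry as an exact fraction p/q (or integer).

z = [3, 2]

x̄ = F·x = [0, -3, 10]
P̄ = F·P·Fᵀ + Q = [23 15 -6; 15 34 -26; -6 -26 40]
S = H·P̄·Hᵀ + R = [77 0; 0 208]
K = P̄·Hᵀ·S⁻¹ = [29/77 -3/13; 41/77 15/208; -46/77 -3/13]
x' − x̄ = [1436/1001, 128189/16016, -11239/1001] = K·y
y = (KᵀK)⁻¹·Kᵀ·(x' − x̄) = [13, 15]
z = y + H·x̄ = [13, 15] + [-10, -13] = [3, 2]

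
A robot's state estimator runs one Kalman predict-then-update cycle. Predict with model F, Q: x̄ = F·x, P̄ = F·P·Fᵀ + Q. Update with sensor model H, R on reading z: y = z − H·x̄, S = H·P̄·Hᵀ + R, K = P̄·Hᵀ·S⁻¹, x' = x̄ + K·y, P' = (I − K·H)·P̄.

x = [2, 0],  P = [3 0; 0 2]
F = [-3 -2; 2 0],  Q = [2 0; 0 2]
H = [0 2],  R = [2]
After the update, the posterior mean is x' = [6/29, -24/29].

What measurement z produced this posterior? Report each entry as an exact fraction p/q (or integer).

z = [-2]

x̄ = F·x = [-6, 4]
P̄ = F·P·Fᵀ + Q = [37 -18; -18 14]
S = H·P̄·Hᵀ + R = [58]
K = P̄·Hᵀ·S⁻¹ = [-18/29; 14/29]
x' − x̄ = [180/29, -140/29] = K·y
y = (KᵀK)⁻¹·Kᵀ·(x' − x̄) = [-10]
z = y + H·x̄ = [-10] + [8] = [-2]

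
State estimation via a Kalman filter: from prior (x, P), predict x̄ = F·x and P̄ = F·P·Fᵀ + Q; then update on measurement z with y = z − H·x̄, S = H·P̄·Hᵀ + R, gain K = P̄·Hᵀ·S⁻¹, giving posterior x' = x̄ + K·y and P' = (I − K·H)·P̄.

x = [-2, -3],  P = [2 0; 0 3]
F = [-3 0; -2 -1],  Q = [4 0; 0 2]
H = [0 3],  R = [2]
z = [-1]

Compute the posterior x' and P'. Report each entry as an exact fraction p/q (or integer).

x' = [-78/119, -25/119]
P' = [1322/119 24/119; 24/119 26/119]

x̄ = F·x = [6, 7]
P̄ = F·P·Fᵀ + Q = [22 12; 12 13]
y = z − H·x̄ = [-22]
S = H·P̄·Hᵀ + R = [119]
K = P̄·Hᵀ·S⁻¹ = [36/119; 39/119]
x' = x̄ + K·y = [-78/119, -25/119]
P' = (I − K·H)·P̄ = [1322/119 24/119; 24/119 26/119]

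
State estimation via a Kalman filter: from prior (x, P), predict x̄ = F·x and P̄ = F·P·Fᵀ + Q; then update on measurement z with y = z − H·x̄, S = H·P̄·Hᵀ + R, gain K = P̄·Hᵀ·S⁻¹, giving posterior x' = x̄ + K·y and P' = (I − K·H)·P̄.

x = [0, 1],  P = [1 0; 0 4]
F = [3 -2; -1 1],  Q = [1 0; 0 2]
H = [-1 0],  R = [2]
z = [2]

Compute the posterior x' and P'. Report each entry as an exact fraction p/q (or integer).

x̄ = F·x = [-2, 1]
P̄ = F·P·Fᵀ + Q = [26 -11; -11 7]
y = z − H·x̄ = [0]
S = H·P̄·Hᵀ + R = [28]
K = P̄·Hᵀ·S⁻¹ = [-13/14; 11/28]
x' = x̄ + K·y = [-2, 1]
P' = (I − K·H)·P̄ = [13/7 -11/14; -11/14 75/28]

x' = [-2, 1]
P' = [13/7 -11/14; -11/14 75/28]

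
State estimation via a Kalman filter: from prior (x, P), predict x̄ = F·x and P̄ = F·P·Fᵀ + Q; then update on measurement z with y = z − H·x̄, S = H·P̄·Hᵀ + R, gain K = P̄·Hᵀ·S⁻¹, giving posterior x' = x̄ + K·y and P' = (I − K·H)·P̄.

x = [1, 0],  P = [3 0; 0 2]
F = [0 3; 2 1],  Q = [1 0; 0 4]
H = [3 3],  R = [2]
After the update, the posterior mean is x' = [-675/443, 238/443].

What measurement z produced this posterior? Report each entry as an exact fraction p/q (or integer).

z = [-3]

x̄ = F·x = [0, 2]
P̄ = F·P·Fᵀ + Q = [19 6; 6 18]
S = H·P̄·Hᵀ + R = [443]
K = P̄·Hᵀ·S⁻¹ = [75/443; 72/443]
x' − x̄ = [-675/443, -648/443] = K·y
y = (KᵀK)⁻¹·Kᵀ·(x' − x̄) = [-9]
z = y + H·x̄ = [-9] + [6] = [-3]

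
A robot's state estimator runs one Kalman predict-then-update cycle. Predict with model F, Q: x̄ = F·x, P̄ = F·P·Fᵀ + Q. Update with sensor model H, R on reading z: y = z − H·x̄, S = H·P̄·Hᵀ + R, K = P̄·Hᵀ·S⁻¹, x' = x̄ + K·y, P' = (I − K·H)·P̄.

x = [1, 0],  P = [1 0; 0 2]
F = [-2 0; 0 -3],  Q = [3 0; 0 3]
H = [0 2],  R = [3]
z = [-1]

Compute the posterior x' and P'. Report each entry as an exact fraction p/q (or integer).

x̄ = F·x = [-2, 0]
P̄ = F·P·Fᵀ + Q = [7 0; 0 21]
y = z − H·x̄ = [-1]
S = H·P̄·Hᵀ + R = [87]
K = P̄·Hᵀ·S⁻¹ = [0; 14/29]
x' = x̄ + K·y = [-2, -14/29]
P' = (I − K·H)·P̄ = [7 0; 0 21/29]

x' = [-2, -14/29]
P' = [7 0; 0 21/29]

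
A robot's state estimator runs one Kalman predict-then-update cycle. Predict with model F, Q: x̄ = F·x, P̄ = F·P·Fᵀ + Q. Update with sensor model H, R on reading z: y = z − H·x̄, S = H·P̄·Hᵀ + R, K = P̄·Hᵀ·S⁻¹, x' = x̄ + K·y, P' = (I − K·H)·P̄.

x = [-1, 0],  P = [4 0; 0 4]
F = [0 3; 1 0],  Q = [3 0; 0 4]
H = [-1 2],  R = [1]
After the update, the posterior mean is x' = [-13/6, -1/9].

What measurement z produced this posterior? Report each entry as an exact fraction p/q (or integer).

x̄ = F·x = [0, -1]
P̄ = F·P·Fᵀ + Q = [39 0; 0 8]
S = H·P̄·Hᵀ + R = [72]
K = P̄·Hᵀ·S⁻¹ = [-13/24; 2/9]
x' − x̄ = [-13/6, 8/9] = K·y
y = (KᵀK)⁻¹·Kᵀ·(x' − x̄) = [4]
z = y + H·x̄ = [4] + [-2] = [2]

z = [2]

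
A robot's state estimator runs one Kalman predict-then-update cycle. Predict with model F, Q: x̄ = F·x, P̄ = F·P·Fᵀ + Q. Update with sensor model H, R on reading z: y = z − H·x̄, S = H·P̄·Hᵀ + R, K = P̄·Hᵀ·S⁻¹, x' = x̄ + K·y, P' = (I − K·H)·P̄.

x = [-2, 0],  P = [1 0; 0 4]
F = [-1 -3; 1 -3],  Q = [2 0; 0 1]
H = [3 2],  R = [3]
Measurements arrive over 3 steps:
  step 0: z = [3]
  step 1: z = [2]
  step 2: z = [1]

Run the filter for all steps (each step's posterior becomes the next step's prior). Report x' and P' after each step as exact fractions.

step 0: x̄ = F·x = [2, -2]
step 0: P̄ = F·P·Fᵀ + Q = [39 35; 35 38]
step 0: y = z − H·x̄ = [1]
step 0: S = H·P̄·Hᵀ + R = [926]
step 0: K = P̄·Hᵀ·S⁻¹ = [187/926; 181/926]
step 0: x' = x̄ + K·y = [2039/926, -1671/926]
step 0: P' = (I − K·H)·P̄ = [1145/926 -1437/926; -1437/926 2427/926]
step 1: x̄ = F·x = [1487/463, 3526/463]
step 1: P̄ = F·P·Fᵀ + Q = [8109/463 10349/463; 10349/463 16268/463]
step 1: y = z − H·x̄ = [-10587/463]
step 1: S = H·P̄·Hᵀ + R = [263630/463]
step 1: K = P̄·Hᵀ·S⁻¹ = [9005/52726; 63583/263630]
step 1: x' = x̄ + K·y = [-36571/52726, 553793/263630]
step 1: P' = (I − K·H)·P̄ = [47743/52726 -58107/52726; -58107/52726 531177/263630]
step 2: x̄ = F·x = [-739262/131815, -922117/131815]
step 2: P̄ = F·P·Fᵀ + Q = [1901679/131815 2270939/131815; 2270939/131815 3513074/131815]
step 2: y = z − H·x̄ = [838767/26363]
step 2: S = H·P̄·Hᵀ + R = [11762824/26363]
step 2: K = P̄·Hᵀ·S⁻¹ = [2049383/11762824; 2767793/11762824]
step 2: x' = x̄ + K·y = [-3832441/58814120, 28864969/58814120]
step 2: P' = (I − K·H)·P̄ = [51938777/58814120 -62537793/58814120; -62537793/58814120 114565137/58814120]

step 0: x' = [2039/926, -1671/926], P' = [1145/926 -1437/926; -1437/926 2427/926]
step 1: x' = [-36571/52726, 553793/263630], P' = [47743/52726 -58107/52726; -58107/52726 531177/263630]
step 2: x' = [-3832441/58814120, 28864969/58814120], P' = [51938777/58814120 -62537793/58814120; -62537793/58814120 114565137/58814120]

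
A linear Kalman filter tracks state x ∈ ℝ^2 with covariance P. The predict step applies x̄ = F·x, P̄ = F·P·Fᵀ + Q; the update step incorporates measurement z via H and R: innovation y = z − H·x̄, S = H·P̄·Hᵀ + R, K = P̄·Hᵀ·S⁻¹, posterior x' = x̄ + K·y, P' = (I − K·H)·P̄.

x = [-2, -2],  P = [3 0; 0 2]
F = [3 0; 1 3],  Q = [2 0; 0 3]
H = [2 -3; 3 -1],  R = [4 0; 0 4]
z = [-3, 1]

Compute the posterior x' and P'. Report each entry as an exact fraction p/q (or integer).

x' = [5462/10657, 12013/10657]
P' = [25064/31971 7428/10657; 7428/10657 10788/10657]

x̄ = F·x = [-6, -8]
P̄ = F·P·Fᵀ + Q = [29 9; 9 24]
y = z − H·x̄ = [-15, 11]
S = H·P̄·Hᵀ + R = [228 147; 147 235]
K = P̄·Hᵀ·S⁻¹ = [-4181/31971 4409/10657; -4377/10657 2874/10657]
x' = x̄ + K·y = [5462/10657, 12013/10657]
P' = (I − K·H)·P̄ = [25064/31971 7428/10657; 7428/10657 10788/10657]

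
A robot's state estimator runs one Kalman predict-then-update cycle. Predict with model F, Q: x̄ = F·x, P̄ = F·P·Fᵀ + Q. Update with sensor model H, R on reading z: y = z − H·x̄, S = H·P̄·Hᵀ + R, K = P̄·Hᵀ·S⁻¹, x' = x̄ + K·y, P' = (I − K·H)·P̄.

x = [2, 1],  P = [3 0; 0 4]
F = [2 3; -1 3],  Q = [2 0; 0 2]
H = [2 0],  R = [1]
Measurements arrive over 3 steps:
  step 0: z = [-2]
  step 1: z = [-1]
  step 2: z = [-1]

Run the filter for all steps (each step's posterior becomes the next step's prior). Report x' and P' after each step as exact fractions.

step 0: x' = [-193/201, -253/67], P' = [50/201 10/67; 10/67 1547/67]
step 1: x' = [-705/1369, 2842/1369], P' = [42731/171125 41759/171125; 41759/171125 1089601/171125]
step 2: x' = [-20751882/43453889, 68590919/43453889], P' = [10820691/43453889 9846224/43453889; 9846224/43453889 258147412/43453889]

step 0: x̄ = F·x = [7, 1]
step 0: P̄ = F·P·Fᵀ + Q = [50 30; 30 41]
step 0: y = z − H·x̄ = [-16]
step 0: S = H·P̄·Hᵀ + R = [201]
step 0: K = P̄·Hᵀ·S⁻¹ = [100/201; 20/67]
step 0: x' = x̄ + K·y = [-193/201, -253/67]
step 0: P' = (I − K·H)·P̄ = [50/201 10/67; 10/67 1547/67]
step 1: x̄ = F·x = [-2663/201, -2084/201]
step 1: P̄ = F·P·Fᵀ + Q = [42731/201 41759/201; 41759/201 42041/201]
step 1: y = z − H·x̄ = [5125/201]
step 1: S = H·P̄·Hᵀ + R = [171125/201]
step 1: K = P̄·Hᵀ·S⁻¹ = [85462/171125; 83518/171125]
step 1: x' = x̄ + K·y = [-705/1369, 2842/1369]
step 1: P' = (I − K·H)·P̄ = [42731/171125 41759/171125; 41759/171125 1089601/171125]
step 2: x̄ = F·x = [7116/1369, 9231/1369]
step 2: P̄ = F·P·Fᵀ + Q = [10820691/171125 9846224/171125; 9846224/171125 9940836/171125]
step 2: y = z − H·x̄ = [-15601/1369]
step 2: S = H·P̄·Hᵀ + R = [43453889/171125]
step 2: K = P̄·Hᵀ·S⁻¹ = [21641382/43453889; 19692448/43453889]
step 2: x' = x̄ + K·y = [-20751882/43453889, 68590919/43453889]
step 2: P' = (I − K·H)·P̄ = [10820691/43453889 9846224/43453889; 9846224/43453889 258147412/43453889]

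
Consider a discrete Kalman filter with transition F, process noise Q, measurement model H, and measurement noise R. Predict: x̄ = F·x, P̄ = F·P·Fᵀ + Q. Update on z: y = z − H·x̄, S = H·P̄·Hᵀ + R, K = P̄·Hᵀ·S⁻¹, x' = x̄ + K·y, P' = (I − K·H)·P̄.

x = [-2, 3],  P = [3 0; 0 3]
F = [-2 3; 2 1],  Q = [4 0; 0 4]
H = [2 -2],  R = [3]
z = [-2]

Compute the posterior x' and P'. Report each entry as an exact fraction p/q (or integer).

x̄ = F·x = [13, -1]
P̄ = F·P·Fᵀ + Q = [43 -3; -3 19]
y = z − H·x̄ = [-30]
S = H·P̄·Hᵀ + R = [275]
K = P̄·Hᵀ·S⁻¹ = [92/275; -4/25]
x' = x̄ + K·y = [163/55, 19/5]
P' = (I − K·H)·P̄ = [3361/275 293/25; 293/25 299/25]

x' = [163/55, 19/5]
P' = [3361/275 293/25; 293/25 299/25]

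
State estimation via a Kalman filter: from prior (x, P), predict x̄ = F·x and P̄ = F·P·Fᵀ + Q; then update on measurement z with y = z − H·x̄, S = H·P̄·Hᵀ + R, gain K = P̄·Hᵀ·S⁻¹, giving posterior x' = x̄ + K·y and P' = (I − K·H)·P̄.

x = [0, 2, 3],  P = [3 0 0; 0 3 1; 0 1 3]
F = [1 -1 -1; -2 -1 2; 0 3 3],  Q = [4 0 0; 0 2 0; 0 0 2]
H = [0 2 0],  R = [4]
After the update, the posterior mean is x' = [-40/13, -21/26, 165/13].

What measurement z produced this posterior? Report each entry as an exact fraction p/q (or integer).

z = [-2]

x̄ = F·x = [-5, 4, 15]
P̄ = F·P·Fᵀ + Q = [15 -10 -24; -10 25 12; -24 12 74]
S = H·P̄·Hᵀ + R = [104]
K = P̄·Hᵀ·S⁻¹ = [-5/26; 25/52; 3/13]
x' − x̄ = [25/13, -125/26, -30/13] = K·y
y = (KᵀK)⁻¹·Kᵀ·(x' − x̄) = [-10]
z = y + H·x̄ = [-10] + [8] = [-2]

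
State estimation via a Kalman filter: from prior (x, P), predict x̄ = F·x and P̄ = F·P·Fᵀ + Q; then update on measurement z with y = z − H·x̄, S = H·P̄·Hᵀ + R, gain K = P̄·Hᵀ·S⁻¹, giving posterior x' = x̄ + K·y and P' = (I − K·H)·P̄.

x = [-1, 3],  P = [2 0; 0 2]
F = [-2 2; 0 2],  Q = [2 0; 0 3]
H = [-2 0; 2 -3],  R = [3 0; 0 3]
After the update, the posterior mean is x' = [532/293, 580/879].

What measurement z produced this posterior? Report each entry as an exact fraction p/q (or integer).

x̄ = F·x = [8, 6]
P̄ = F·P·Fᵀ + Q = [18 8; 8 11]
S = H·P̄·Hᵀ + R = [75 -24; -24 78]
K = P̄·Hᵀ·S⁻¹ = [-140/293 2/293; -92/293 -553/1758]
x' − x̄ = [-1812/293, -4694/879] = K·y
y = (KᵀK)⁻¹·Kᵀ·(x' − x̄) = [13, 4]
z = y + H·x̄ = [13, 4] + [-16, -2] = [-3, 2]

z = [-3, 2]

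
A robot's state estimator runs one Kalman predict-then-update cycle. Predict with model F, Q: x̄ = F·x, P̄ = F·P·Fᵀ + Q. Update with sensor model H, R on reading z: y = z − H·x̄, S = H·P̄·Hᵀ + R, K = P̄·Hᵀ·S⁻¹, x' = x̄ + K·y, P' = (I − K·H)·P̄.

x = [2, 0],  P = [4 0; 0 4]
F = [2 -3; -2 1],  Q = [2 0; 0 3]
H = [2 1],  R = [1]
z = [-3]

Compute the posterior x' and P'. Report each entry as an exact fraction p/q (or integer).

x̄ = F·x = [4, -4]
P̄ = F·P·Fᵀ + Q = [54 -28; -28 23]
y = z − H·x̄ = [-7]
S = H·P̄·Hᵀ + R = [128]
K = P̄·Hᵀ·S⁻¹ = [5/8; -33/128]
x' = x̄ + K·y = [-3/8, -281/128]
P' = (I − K·H)·P̄ = [4 -59/8; -59/8 1855/128]

x' = [-3/8, -281/128]
P' = [4 -59/8; -59/8 1855/128]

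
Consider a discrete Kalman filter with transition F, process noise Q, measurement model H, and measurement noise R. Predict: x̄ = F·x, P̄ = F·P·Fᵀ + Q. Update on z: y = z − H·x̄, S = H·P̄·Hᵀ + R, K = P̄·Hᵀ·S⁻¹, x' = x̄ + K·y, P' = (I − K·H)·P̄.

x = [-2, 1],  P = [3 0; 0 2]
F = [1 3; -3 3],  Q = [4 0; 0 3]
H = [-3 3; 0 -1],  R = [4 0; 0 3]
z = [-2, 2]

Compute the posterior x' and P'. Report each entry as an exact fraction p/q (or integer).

x̄ = F·x = [1, 9]
P̄ = F·P·Fᵀ + Q = [25 9; 9 48]
y = z − H·x̄ = [-26, 11]
S = H·P̄·Hᵀ + R = [499 -117; -117 51]
K = P̄·Hᵀ·S⁻¹ = [-1167/3920 -3369/3920; 117/3920 -3421/3920]
x' = x̄ + K·y = [-2797/3920, -5393/3920]
P' = (I − K·H)·P̄ = [11663/3920 10107/3920; 10107/3920 10263/3920]

x' = [-2797/3920, -5393/3920]
P' = [11663/3920 10107/3920; 10107/3920 10263/3920]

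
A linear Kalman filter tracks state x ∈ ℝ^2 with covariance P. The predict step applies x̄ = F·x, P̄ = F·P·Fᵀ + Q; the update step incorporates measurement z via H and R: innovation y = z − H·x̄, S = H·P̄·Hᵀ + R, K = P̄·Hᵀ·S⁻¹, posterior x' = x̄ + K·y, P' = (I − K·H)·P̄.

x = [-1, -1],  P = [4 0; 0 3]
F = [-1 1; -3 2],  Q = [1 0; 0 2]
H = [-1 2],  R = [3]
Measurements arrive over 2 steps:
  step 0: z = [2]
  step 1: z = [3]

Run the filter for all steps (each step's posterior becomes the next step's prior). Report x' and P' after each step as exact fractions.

step 0: x̄ = F·x = [0, 1]
step 0: P̄ = F·P·Fᵀ + Q = [8 18; 18 50]
step 0: y = z − H·x̄ = [0]
step 0: S = H·P̄·Hᵀ + R = [139]
step 0: K = P̄·Hᵀ·S⁻¹ = [28/139; 82/139]
step 0: x' = x̄ + K·y = [0, 1]
step 0: P' = (I − K·H)·P̄ = [328/139 206/139; 206/139 226/139]
step 1: x̄ = F·x = [1, 2]
step 1: P̄ = F·P·Fᵀ + Q = [281/139 406/139; 406/139 1662/139]
step 1: y = z − H·x̄ = [0]
step 1: S = H·P̄·Hᵀ + R = [5722/139]
step 1: K = P̄·Hᵀ·S⁻¹ = [531/5722; 1459/2861]
step 1: x' = x̄ + K·y = [1, 2]
step 1: P' = (I − K·H)·P̄ = [9539/5722 2783/2861; 2783/2861 3580/2861]

step 0: x' = [0, 1], P' = [328/139 206/139; 206/139 226/139]
step 1: x' = [1, 2], P' = [9539/5722 2783/2861; 2783/2861 3580/2861]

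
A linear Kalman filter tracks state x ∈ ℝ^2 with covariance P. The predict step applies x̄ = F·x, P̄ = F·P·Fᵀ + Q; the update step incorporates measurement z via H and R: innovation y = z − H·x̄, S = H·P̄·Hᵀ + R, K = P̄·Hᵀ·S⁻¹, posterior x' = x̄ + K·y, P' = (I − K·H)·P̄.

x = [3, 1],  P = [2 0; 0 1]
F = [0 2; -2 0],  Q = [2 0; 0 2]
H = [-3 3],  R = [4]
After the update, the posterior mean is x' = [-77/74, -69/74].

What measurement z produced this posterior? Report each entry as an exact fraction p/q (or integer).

x̄ = F·x = [2, -6]
P̄ = F·P·Fᵀ + Q = [6 0; 0 10]
S = H·P̄·Hᵀ + R = [148]
K = P̄·Hᵀ·S⁻¹ = [-9/74; 15/74]
x' − x̄ = [-225/74, 375/74] = K·y
y = (KᵀK)⁻¹·Kᵀ·(x' − x̄) = [25]
z = y + H·x̄ = [25] + [-24] = [1]

z = [1]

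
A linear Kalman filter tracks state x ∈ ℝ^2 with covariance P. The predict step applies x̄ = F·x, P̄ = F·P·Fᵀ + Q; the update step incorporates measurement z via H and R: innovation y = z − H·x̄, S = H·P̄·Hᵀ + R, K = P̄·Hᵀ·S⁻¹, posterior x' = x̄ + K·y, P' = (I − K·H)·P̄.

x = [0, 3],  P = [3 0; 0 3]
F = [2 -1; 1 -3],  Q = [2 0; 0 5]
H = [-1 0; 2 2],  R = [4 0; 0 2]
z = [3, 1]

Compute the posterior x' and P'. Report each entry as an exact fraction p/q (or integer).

x̄ = F·x = [-3, -9]
P̄ = F·P·Fᵀ + Q = [17 15; 15 35]
y = z − H·x̄ = [0, 25]
S = H·P̄·Hᵀ + R = [21 -64; -64 330]
K = P̄·Hᵀ·S⁻¹ = [-757/1417 128/1417; 725/1417 570/1417]
x' = x̄ + K·y = [-1051/1417, 1497/1417]
P' = (I − K·H)·P̄ = [3028/1417 -2900/1417; -2900/1417 3470/1417]

x' = [-1051/1417, 1497/1417]
P' = [3028/1417 -2900/1417; -2900/1417 3470/1417]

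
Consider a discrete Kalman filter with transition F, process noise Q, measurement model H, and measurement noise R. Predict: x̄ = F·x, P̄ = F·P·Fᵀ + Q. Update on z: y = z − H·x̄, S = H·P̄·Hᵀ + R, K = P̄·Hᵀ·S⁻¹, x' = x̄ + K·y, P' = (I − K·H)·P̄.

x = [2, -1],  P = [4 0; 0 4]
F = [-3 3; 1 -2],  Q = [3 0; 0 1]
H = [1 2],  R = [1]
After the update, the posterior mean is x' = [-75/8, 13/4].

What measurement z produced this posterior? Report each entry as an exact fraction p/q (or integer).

z = [-3]

x̄ = F·x = [-9, 4]
P̄ = F·P·Fᵀ + Q = [75 -36; -36 21]
S = H·P̄·Hᵀ + R = [16]
K = P̄·Hᵀ·S⁻¹ = [3/16; 3/8]
x' − x̄ = [-3/8, -3/4] = K·y
y = (KᵀK)⁻¹·Kᵀ·(x' − x̄) = [-2]
z = y + H·x̄ = [-2] + [-1] = [-3]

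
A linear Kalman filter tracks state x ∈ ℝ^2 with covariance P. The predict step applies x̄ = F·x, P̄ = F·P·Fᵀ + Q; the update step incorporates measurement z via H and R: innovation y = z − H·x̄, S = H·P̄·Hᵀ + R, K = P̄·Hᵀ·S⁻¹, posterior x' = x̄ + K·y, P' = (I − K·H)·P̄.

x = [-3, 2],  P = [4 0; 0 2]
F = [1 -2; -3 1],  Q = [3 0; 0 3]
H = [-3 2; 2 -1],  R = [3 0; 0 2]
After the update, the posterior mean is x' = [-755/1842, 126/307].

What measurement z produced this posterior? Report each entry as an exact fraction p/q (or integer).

x̄ = F·x = [-7, 11]
P̄ = F·P·Fᵀ + Q = [15 -16; -16 41]
S = H·P̄·Hᵀ + R = [494 -284; -284 167]
K = P̄·Hᵀ·S⁻¹ = [205/1842 428/921; 163/307 143/307]
x' − x̄ = [12139/1842, -3251/307] = K·y
y = (KᵀK)⁻¹·Kᵀ·(x' − x̄) = [-41, 24]
z = y + H·x̄ = [-41, 24] + [43, -25] = [2, -1]

z = [2, -1]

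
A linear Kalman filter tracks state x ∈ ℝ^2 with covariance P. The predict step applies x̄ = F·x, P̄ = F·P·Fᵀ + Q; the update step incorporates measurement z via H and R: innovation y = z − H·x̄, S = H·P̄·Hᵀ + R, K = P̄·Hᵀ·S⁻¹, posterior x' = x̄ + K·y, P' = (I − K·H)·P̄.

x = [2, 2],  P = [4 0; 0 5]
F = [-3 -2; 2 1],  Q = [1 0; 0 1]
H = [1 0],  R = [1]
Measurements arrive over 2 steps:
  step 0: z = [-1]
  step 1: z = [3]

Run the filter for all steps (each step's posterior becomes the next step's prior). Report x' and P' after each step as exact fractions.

step 0: x̄ = F·x = [-10, 6]
step 0: P̄ = F·P·Fᵀ + Q = [57 -34; -34 22]
step 0: y = z − H·x̄ = [9]
step 0: S = H·P̄·Hᵀ + R = [58]
step 0: K = P̄·Hᵀ·S⁻¹ = [57/58; -17/29]
step 0: x' = x̄ + K·y = [-67/58, 21/29]
step 0: P' = (I − K·H)·P̄ = [57/58 -17/29; -17/29 60/29]
step 1: x̄ = F·x = [117/58, -46/29]
step 1: P̄ = F·P·Fᵀ + Q = [643/58 -172/29; -172/29 135/29]
step 1: y = z − H·x̄ = [57/58]
step 1: S = H·P̄·Hᵀ + R = [701/58]
step 1: K = P̄·Hᵀ·S⁻¹ = [643/701; -344/701]
step 1: x' = x̄ + K·y = [2046/701, -1450/701]
step 1: P' = (I − K·H)·P̄ = [643/701 -344/701; -344/701 1223/701]

step 0: x' = [-67/58, 21/29], P' = [57/58 -17/29; -17/29 60/29]
step 1: x' = [2046/701, -1450/701], P' = [643/701 -344/701; -344/701 1223/701]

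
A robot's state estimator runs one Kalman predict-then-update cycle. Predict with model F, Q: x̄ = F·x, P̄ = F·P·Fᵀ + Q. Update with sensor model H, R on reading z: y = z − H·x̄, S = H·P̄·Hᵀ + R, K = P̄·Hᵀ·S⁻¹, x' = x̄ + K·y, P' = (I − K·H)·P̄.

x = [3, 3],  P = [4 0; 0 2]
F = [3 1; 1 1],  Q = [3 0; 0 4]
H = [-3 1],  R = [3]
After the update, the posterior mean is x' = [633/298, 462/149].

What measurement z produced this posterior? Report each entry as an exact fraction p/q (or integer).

x̄ = F·x = [12, 6]
P̄ = F·P·Fᵀ + Q = [41 14; 14 10]
S = H·P̄·Hᵀ + R = [298]
K = P̄·Hᵀ·S⁻¹ = [-109/298; -16/149]
x' − x̄ = [-2943/298, -432/149] = K·y
y = (KᵀK)⁻¹·Kᵀ·(x' − x̄) = [27]
z = y + H·x̄ = [27] + [-30] = [-3]

z = [-3]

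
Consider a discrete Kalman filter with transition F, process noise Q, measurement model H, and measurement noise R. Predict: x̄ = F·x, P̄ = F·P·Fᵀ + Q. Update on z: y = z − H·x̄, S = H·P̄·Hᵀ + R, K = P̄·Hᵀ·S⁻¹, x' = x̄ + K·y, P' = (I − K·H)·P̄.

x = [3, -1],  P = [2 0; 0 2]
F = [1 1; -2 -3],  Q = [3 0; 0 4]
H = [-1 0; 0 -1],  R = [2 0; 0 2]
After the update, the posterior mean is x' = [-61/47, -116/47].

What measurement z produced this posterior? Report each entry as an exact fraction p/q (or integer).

x̄ = F·x = [2, -3]
P̄ = F·P·Fᵀ + Q = [7 -10; -10 30]
S = H·P̄·Hᵀ + R = [9 -10; -10 32]
K = P̄·Hᵀ·S⁻¹ = [-31/47 5/47; 5/47 -85/94]
x' − x̄ = [-155/47, 25/47] = K·y
y = (KᵀK)⁻¹·Kᵀ·(x' − x̄) = [5, 0]
z = y + H·x̄ = [5, 0] + [-2, 3] = [3, 3]

z = [3, 3]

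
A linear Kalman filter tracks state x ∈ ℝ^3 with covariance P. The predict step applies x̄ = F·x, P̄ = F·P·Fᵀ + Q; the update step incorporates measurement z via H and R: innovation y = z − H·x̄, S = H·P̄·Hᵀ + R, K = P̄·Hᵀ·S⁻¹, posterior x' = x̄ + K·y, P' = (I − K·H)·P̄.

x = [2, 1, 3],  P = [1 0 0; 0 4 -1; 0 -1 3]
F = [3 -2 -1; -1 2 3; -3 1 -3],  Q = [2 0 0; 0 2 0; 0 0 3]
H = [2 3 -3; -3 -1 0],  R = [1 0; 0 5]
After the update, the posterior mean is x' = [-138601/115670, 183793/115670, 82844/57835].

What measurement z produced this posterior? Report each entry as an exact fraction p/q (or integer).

z = [-2, 2]

x̄ = F·x = [1, 9, -14]
P̄ = F·P·Fᵀ + Q = [26 -20 -13; -20 34 -13; -13 -13 49]
S = H·P̄·Hᵀ + R = [1002 -194; -194 153]
K = P̄·Hᵀ·S⁻¹ = [-6509/115670 -26051/57835; 20497/115670 22823/57835; -11174/57835 5488/57835]
x' − x̄ = [-254271/115670, -857237/115670, 892534/57835] = K·y
y = (KᵀK)⁻¹·Kᵀ·(x' − x̄) = [-73, 14]
z = y + H·x̄ = [-73, 14] + [71, -12] = [-2, 2]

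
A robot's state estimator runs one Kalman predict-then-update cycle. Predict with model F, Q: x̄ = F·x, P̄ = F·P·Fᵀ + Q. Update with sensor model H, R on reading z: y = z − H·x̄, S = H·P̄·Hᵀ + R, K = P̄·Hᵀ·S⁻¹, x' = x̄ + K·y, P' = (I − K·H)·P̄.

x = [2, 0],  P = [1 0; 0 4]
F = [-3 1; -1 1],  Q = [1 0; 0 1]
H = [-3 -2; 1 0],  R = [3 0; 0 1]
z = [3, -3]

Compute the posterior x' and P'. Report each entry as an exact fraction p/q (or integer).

x' = [-904/419, 552/419]
P' = [182/419 -189/419; -189/419 438/419]

x̄ = F·x = [-6, -2]
P̄ = F·P·Fᵀ + Q = [14 7; 7 6]
y = z − H·x̄ = [-19, 3]
S = H·P̄·Hᵀ + R = [237 -56; -56 15]
K = P̄·Hᵀ·S⁻¹ = [-56/419 182/419; -103/419 -189/419]
x' = x̄ + K·y = [-904/419, 552/419]
P' = (I − K·H)·P̄ = [182/419 -189/419; -189/419 438/419]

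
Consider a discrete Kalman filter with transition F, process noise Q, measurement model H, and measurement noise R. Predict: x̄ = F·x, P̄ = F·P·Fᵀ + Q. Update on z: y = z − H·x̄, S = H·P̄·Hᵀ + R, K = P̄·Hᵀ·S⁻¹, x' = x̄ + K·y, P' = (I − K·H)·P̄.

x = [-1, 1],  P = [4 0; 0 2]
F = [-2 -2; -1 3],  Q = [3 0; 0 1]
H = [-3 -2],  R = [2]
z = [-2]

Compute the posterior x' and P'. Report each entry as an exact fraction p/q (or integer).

x̄ = F·x = [0, 4]
P̄ = F·P·Fᵀ + Q = [27 -4; -4 23]
y = z − H·x̄ = [6]
S = H·P̄·Hᵀ + R = [289]
K = P̄·Hᵀ·S⁻¹ = [-73/289; -2/17]
x' = x̄ + K·y = [-438/289, 56/17]
P' = (I − K·H)·P̄ = [2474/289 -214/17; -214/17 19]

x' = [-438/289, 56/17]
P' = [2474/289 -214/17; -214/17 19]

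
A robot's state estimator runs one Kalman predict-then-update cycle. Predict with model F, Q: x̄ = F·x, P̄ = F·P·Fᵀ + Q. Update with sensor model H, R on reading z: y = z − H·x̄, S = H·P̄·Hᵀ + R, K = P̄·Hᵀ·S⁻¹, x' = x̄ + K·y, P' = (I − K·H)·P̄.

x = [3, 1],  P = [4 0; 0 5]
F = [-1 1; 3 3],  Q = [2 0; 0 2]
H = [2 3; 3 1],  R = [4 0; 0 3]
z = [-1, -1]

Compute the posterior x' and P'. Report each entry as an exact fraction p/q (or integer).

x' = [-7773/15863, 1789/15863]
P' = [28156/47589 -9028/15863; -9028/15863 14796/15863]

x̄ = F·x = [-2, 12]
P̄ = F·P·Fᵀ + Q = [11 3; 3 83]
y = z − H·x̄ = [-33, -7]
S = H·P̄·Hᵀ + R = [831 348; 348 203]
K = P̄·Hᵀ·S⁻¹ = [-215/1641 6376/15863; 227/547 -4096/15863]
x' = x̄ + K·y = [-7773/15863, 1789/15863]
P' = (I − K·H)·P̄ = [28156/47589 -9028/15863; -9028/15863 14796/15863]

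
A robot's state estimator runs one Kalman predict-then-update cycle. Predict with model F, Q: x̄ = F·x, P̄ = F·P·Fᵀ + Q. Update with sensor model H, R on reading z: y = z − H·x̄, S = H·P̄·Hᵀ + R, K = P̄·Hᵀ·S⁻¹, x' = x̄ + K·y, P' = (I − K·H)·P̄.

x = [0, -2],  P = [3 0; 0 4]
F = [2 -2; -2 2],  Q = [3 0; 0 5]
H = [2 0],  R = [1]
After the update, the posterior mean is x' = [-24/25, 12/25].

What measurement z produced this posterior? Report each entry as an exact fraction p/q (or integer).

x̄ = F·x = [4, -4]
P̄ = F·P·Fᵀ + Q = [31 -28; -28 33]
S = H·P̄·Hᵀ + R = [125]
K = P̄·Hᵀ·S⁻¹ = [62/125; -56/125]
x' − x̄ = [-124/25, 112/25] = K·y
y = (KᵀK)⁻¹·Kᵀ·(x' − x̄) = [-10]
z = y + H·x̄ = [-10] + [8] = [-2]

z = [-2]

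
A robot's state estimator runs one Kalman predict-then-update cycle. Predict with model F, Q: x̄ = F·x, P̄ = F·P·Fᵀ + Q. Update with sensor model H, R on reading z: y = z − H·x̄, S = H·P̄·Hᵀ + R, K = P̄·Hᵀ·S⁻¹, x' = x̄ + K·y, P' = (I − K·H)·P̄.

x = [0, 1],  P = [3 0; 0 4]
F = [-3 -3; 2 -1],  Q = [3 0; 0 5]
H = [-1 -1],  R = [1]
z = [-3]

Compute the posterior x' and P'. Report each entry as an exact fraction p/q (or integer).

x' = [48/19, 29/76]
P' = [354/19 -339/19; -339/19 1371/76]

x̄ = F·x = [-3, -1]
P̄ = F·P·Fᵀ + Q = [66 -6; -6 21]
y = z − H·x̄ = [-7]
S = H·P̄·Hᵀ + R = [76]
K = P̄·Hᵀ·S⁻¹ = [-15/19; -15/76]
x' = x̄ + K·y = [48/19, 29/76]
P' = (I − K·H)·P̄ = [354/19 -339/19; -339/19 1371/76]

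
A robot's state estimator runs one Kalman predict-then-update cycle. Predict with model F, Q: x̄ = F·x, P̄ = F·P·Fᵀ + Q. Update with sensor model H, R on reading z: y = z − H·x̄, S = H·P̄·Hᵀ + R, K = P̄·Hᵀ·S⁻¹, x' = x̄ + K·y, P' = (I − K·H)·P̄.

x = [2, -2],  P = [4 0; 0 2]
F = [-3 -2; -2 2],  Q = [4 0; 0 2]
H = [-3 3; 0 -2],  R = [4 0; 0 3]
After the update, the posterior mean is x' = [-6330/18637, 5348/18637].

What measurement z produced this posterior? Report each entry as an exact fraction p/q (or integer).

x̄ = F·x = [-2, -8]
P̄ = F·P·Fᵀ + Q = [48 16; 16 26]
S = H·P̄·Hᵀ + R = [382 -60; -60 107]
K = P̄·Hᵀ·S⁻¹ = [-6096/18637 -8992/18637; 45/18637 -9032/18637]
x' − x̄ = [30944/18637, 154444/18637] = K·y
y = (KᵀK)⁻¹·Kᵀ·(x' − x̄) = [20, -17]
z = y + H·x̄ = [20, -17] + [-18, 16] = [2, -1]

z = [2, -1]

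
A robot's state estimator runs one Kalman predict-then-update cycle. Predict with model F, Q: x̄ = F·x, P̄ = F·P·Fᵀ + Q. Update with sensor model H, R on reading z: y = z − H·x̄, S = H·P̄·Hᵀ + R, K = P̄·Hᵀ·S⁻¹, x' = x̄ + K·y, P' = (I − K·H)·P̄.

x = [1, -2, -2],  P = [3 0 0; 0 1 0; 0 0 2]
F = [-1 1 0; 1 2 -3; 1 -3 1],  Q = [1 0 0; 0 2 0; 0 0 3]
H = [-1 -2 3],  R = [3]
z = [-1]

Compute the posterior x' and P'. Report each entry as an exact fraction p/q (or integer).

x̄ = F·x = [-3, 3, 5]
P̄ = F·P·Fᵀ + Q = [5 -1 -6; -1 27 -9; -6 -9 17]
y = z − H·x̄ = [-13]
S = H·P̄·Hᵀ + R = [409]
K = P̄·Hᵀ·S⁻¹ = [-21/409; -80/409; 75/409]
x' = x̄ + K·y = [-954/409, 2267/409, 1070/409]
P' = (I − K·H)·P̄ = [1604/409 -2089/409 -879/409; -2089/409 4643/409 2319/409; -879/409 2319/409 1328/409]

x' = [-954/409, 2267/409, 1070/409]
P' = [1604/409 -2089/409 -879/409; -2089/409 4643/409 2319/409; -879/409 2319/409 1328/409]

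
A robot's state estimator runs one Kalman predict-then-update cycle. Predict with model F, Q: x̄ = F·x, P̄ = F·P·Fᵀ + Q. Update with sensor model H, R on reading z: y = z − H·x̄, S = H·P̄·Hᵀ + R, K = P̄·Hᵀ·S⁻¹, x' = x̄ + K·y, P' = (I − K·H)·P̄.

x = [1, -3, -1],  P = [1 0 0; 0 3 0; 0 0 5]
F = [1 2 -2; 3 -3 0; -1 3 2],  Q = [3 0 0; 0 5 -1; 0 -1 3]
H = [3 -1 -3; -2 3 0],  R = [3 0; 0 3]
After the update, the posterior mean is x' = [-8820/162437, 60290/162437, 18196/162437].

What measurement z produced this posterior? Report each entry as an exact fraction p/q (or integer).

x̄ = F·x = [-3, 12, -12]
P̄ = F·P·Fᵀ + Q = [36 -15 -3; -15 41 -31; -3 -31 51]
S = H·P̄·Hᵀ + R = [785 -243; -243 696]
K = P̄·Hᵀ·S⁻¹ = [21147/162437 -19923/162437; 14017/162437 40602/162437; -37439/162437 -33376/162437]
x' − x̄ = [478491/162437, -1888954/162437, 1967440/162437] = K·y
y = (KᵀK)⁻¹·Kᵀ·(x' − x̄) = [-16, -41]
z = y + H·x̄ = [-16, -41] + [15, 42] = [-1, 1]

z = [-1, 1]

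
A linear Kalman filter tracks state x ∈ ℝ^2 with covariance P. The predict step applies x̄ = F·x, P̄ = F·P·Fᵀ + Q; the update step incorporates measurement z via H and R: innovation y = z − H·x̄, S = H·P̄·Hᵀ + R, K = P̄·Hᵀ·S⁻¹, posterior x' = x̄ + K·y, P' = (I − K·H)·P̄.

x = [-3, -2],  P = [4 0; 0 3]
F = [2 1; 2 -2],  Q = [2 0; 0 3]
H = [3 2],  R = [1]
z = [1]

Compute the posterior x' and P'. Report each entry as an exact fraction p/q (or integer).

x' = [-1065/434, 900/217]
P' = [2225/434 -1648/217; -1648/217 2495/217]

x̄ = F·x = [-8, -2]
P̄ = F·P·Fᵀ + Q = [21 10; 10 31]
y = z − H·x̄ = [29]
S = H·P̄·Hᵀ + R = [434]
K = P̄·Hᵀ·S⁻¹ = [83/434; 46/217]
x' = x̄ + K·y = [-1065/434, 900/217]
P' = (I − K·H)·P̄ = [2225/434 -1648/217; -1648/217 2495/217]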